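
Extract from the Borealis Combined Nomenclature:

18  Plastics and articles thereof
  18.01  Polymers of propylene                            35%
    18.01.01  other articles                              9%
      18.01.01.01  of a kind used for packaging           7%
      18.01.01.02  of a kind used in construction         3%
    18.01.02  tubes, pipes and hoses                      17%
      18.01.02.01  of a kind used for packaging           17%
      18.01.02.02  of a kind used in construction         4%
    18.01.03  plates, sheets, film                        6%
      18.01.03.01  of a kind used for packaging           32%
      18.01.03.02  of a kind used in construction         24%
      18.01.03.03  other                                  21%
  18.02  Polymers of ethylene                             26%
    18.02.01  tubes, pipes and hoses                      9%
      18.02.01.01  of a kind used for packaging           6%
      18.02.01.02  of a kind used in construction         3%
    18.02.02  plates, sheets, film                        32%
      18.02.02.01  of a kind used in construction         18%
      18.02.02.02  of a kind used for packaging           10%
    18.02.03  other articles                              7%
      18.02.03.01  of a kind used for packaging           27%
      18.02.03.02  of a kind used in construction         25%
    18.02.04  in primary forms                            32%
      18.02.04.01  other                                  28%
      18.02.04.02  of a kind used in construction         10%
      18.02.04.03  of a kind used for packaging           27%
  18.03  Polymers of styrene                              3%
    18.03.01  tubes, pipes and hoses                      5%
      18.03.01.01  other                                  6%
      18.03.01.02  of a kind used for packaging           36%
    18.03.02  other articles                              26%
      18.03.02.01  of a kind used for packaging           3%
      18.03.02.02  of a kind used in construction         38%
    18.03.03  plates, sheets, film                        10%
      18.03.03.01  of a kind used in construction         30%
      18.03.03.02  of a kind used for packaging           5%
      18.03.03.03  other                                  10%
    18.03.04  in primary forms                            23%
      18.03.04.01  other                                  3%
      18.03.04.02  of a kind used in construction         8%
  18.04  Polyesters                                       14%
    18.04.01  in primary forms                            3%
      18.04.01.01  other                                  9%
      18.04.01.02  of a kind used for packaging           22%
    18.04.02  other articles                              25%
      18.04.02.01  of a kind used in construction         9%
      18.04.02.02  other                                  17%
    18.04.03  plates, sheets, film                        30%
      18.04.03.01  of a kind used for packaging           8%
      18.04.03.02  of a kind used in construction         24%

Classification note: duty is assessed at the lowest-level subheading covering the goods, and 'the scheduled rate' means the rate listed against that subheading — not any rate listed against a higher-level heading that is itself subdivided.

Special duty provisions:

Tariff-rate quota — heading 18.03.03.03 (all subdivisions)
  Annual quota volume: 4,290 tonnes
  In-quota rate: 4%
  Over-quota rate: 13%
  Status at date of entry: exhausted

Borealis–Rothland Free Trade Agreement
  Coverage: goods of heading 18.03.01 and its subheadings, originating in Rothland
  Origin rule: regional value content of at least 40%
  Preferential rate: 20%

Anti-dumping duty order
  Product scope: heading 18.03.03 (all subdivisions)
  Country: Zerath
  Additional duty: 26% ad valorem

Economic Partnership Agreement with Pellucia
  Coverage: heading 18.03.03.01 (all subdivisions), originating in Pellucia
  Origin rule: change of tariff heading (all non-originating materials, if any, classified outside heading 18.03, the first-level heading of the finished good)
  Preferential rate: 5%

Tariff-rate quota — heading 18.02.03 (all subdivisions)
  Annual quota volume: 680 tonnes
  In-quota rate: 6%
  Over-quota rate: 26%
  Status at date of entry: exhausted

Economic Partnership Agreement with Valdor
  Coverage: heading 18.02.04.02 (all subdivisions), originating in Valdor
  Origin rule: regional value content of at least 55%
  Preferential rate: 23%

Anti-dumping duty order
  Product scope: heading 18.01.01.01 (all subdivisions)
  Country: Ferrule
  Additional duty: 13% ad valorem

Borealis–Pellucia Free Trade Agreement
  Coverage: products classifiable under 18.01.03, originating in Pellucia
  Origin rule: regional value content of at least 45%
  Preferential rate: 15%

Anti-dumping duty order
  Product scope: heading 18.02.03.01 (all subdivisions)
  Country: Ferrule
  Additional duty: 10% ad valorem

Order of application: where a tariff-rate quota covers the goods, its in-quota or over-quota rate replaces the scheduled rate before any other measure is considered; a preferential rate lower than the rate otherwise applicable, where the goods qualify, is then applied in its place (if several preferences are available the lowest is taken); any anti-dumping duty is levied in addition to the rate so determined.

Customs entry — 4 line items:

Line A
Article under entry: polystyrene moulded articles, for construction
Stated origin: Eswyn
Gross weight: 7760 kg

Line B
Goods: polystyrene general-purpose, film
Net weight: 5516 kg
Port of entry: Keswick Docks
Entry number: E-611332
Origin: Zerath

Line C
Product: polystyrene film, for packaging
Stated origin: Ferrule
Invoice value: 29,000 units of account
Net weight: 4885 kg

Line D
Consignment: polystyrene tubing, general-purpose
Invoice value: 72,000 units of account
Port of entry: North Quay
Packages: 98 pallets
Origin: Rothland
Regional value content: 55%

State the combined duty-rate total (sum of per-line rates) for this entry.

88%

Line A: polystyrene → 18.03; moulded articles → 18.03.02; for construction → 18.03.02.02. Scheduled 38%. No special measure applies. → 38%.
Line B: polystyrene → 18.03; film → 18.03.03; general-purpose → 18.03.03.03. Scheduled 10%. quota on 18.03.03.03 exhausted → over-quota 13%; anti-dumping (Zerath, 18.03.03): +26%; total 13% + 26% = 39%. → 39%.
Line C: polystyrene → 18.03; film → 18.03.03; for packaging → 18.03.03.02. Scheduled 5%. No special measure applies. → 5%.
Line D: polystyrene → 18.03; tubing → 18.03.01; general-purpose → 18.03.01.01. Scheduled 6%. Rothland agreement on 18.03.01: RVC ≥ 40% → 20% available; preference 20% not lower than 6% → no reduction. → 6%.
Sum: 38% + 39% + 5% + 6% = 88%.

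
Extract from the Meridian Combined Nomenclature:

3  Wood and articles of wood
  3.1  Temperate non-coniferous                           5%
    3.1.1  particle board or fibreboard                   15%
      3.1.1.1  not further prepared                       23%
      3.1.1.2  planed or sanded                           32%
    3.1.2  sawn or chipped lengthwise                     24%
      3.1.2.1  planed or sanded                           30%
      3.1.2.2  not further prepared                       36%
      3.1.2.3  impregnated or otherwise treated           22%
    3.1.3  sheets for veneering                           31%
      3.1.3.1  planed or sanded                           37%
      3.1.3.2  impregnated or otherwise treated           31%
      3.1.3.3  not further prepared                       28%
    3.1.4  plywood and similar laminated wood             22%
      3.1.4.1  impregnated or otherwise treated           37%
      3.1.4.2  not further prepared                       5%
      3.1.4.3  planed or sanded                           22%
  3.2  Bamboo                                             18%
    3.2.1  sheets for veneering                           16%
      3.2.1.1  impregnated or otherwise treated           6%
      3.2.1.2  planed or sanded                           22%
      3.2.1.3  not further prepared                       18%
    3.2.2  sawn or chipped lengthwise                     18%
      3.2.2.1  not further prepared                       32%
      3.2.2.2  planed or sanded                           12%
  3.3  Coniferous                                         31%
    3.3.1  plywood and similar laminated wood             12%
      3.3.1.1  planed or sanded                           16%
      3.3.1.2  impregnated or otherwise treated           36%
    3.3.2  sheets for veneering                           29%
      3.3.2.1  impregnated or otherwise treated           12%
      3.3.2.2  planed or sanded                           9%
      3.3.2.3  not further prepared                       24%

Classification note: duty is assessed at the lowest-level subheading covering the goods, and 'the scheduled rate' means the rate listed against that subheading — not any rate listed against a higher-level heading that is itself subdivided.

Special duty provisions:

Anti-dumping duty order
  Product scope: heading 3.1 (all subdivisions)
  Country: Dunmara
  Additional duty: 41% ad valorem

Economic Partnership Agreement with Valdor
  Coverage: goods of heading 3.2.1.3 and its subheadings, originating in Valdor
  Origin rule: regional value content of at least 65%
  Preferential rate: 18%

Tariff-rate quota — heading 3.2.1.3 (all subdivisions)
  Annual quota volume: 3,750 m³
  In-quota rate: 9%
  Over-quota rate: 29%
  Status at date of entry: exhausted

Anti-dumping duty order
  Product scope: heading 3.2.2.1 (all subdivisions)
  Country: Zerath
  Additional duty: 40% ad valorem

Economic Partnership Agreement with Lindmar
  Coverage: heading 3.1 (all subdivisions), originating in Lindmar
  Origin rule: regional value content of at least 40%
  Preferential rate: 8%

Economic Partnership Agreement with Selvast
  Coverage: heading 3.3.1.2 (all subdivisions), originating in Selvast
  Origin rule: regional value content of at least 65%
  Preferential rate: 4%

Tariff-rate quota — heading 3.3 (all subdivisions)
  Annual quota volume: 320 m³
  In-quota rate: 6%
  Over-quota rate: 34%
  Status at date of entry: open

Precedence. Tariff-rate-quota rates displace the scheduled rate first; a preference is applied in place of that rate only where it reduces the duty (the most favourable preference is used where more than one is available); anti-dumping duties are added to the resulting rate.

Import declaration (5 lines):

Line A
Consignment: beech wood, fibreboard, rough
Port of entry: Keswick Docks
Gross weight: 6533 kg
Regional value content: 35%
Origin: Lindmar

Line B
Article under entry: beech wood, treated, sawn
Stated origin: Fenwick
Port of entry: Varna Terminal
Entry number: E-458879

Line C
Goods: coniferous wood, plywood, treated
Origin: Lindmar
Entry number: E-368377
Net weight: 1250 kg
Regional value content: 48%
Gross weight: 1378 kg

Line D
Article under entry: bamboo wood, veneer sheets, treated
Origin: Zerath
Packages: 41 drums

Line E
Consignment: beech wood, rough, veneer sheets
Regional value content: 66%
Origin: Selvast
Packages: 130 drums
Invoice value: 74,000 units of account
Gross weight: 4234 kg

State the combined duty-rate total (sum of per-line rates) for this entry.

Line A: beech → 3.1; fibreboard → 3.1.1; rough → 3.1.1.1. Scheduled 23%. Lindmar agreement on 3.1: RVC < 40%. → 23%.
Line B: beech → 3.1; sawn → 3.1.2; treated → 3.1.2.3. Scheduled 22%. No special measure applies. → 22%.
Line C: coniferous → 3.3; plywood → 3.3.1; treated → 3.3.1.2. Scheduled 36%. quota on 3.3 open → in-quota 6%; Lindmar agreement on 3.1: 3.3.1.2 not covered. → 6%.
Line D: bamboo → 3.2; veneer sheets → 3.2.1; treated → 3.2.1.1. Scheduled 6%. No special measure applies. → 6%.
Line E: beech → 3.1; veneer sheets → 3.1.3; rough → 3.1.3.3. Scheduled 28%. Selvast agreement on 3.3.1.2: 3.1.3.3 not covered. → 28%.
Sum: 23% + 22% + 6% + 6% + 28% = 85%.

85%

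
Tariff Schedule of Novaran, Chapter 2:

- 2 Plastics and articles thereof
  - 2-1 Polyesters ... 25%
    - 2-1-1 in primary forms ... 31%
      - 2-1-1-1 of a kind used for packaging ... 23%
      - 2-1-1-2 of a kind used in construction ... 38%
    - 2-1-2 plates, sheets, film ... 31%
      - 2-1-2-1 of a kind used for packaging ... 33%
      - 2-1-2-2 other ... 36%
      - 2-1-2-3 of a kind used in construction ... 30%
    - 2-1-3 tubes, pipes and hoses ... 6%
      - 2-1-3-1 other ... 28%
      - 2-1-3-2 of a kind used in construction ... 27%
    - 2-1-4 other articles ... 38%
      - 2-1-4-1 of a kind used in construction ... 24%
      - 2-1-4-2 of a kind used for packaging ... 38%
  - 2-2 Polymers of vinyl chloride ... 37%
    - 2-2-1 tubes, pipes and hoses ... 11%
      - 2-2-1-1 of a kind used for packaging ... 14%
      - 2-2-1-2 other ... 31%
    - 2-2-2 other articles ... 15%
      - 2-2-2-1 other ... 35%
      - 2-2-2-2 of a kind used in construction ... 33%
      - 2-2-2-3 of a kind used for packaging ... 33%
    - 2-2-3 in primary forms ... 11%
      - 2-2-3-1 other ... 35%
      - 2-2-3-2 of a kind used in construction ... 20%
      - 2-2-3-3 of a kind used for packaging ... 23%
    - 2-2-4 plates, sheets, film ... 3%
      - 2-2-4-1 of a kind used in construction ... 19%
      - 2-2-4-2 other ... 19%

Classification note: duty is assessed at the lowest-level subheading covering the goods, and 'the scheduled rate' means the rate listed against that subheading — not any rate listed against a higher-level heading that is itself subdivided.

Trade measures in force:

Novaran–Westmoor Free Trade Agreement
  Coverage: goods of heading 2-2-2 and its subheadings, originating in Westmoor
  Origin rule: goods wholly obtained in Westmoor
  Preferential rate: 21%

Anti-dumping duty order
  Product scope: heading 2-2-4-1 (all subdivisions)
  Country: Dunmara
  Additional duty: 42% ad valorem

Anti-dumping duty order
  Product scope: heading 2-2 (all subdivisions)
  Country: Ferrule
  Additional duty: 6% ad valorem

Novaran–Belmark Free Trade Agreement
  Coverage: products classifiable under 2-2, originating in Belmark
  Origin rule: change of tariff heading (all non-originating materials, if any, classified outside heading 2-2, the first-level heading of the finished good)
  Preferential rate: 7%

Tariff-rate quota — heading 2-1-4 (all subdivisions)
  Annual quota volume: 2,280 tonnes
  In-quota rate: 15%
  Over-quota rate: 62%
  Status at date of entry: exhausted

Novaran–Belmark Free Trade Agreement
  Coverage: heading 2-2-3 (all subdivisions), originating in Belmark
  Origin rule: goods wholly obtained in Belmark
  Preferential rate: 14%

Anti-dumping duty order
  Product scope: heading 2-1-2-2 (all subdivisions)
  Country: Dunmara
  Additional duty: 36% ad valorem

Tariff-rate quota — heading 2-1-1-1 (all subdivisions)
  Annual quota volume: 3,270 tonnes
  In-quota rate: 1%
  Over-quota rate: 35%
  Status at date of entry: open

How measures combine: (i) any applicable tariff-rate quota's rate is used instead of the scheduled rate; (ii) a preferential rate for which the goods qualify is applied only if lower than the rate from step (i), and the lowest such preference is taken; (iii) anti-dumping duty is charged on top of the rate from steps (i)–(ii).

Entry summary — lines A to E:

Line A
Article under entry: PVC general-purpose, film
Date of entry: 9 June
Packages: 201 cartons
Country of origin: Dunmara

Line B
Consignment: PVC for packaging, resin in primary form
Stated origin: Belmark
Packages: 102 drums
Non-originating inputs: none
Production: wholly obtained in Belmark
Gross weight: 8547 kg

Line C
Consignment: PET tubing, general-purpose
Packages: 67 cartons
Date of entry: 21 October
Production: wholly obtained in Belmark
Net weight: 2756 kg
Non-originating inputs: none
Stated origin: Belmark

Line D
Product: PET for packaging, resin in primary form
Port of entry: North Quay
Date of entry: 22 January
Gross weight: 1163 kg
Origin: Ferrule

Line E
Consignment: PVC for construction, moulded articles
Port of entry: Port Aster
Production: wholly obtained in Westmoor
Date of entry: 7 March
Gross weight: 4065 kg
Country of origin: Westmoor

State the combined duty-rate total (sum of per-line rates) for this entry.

76%

Line A: PVC → 2-2; film → 2-2-4; general-purpose → 2-2-4-2. Scheduled 19%. No special measure applies. → 19%.
Line B: PVC → 2-2; resin in primary form → 2-2-3; for packaging → 2-2-3-3. Scheduled 23%. Belmark agreement on 2-2: CTH met → 7% available; Belmark agreement on 2-2-3: wholly obtained → 14% available; preferential 7%. → 7%.
Line C: PET → 2-1; tubing → 2-1-3; general-purpose → 2-1-3-1. Scheduled 28%. Belmark agreement on 2-2: 2-1-3-1 not covered; Belmark agreement on 2-2-3: 2-1-3-1 not covered. → 28%.
Line D: PET → 2-1; resin in primary form → 2-1-1; for packaging → 2-1-1-1. Scheduled 23%. quota on 2-1-1-1 open → in-quota 1%. → 1%.
Line E: PVC → 2-2; moulded articles → 2-2-2; for construction → 2-2-2-2. Scheduled 33%. Westmoor agreement on 2-2-2: wholly obtained → 21% available; preferential 21%. → 21%.
Sum: 19% + 7% + 28% + 1% + 21% = 76%.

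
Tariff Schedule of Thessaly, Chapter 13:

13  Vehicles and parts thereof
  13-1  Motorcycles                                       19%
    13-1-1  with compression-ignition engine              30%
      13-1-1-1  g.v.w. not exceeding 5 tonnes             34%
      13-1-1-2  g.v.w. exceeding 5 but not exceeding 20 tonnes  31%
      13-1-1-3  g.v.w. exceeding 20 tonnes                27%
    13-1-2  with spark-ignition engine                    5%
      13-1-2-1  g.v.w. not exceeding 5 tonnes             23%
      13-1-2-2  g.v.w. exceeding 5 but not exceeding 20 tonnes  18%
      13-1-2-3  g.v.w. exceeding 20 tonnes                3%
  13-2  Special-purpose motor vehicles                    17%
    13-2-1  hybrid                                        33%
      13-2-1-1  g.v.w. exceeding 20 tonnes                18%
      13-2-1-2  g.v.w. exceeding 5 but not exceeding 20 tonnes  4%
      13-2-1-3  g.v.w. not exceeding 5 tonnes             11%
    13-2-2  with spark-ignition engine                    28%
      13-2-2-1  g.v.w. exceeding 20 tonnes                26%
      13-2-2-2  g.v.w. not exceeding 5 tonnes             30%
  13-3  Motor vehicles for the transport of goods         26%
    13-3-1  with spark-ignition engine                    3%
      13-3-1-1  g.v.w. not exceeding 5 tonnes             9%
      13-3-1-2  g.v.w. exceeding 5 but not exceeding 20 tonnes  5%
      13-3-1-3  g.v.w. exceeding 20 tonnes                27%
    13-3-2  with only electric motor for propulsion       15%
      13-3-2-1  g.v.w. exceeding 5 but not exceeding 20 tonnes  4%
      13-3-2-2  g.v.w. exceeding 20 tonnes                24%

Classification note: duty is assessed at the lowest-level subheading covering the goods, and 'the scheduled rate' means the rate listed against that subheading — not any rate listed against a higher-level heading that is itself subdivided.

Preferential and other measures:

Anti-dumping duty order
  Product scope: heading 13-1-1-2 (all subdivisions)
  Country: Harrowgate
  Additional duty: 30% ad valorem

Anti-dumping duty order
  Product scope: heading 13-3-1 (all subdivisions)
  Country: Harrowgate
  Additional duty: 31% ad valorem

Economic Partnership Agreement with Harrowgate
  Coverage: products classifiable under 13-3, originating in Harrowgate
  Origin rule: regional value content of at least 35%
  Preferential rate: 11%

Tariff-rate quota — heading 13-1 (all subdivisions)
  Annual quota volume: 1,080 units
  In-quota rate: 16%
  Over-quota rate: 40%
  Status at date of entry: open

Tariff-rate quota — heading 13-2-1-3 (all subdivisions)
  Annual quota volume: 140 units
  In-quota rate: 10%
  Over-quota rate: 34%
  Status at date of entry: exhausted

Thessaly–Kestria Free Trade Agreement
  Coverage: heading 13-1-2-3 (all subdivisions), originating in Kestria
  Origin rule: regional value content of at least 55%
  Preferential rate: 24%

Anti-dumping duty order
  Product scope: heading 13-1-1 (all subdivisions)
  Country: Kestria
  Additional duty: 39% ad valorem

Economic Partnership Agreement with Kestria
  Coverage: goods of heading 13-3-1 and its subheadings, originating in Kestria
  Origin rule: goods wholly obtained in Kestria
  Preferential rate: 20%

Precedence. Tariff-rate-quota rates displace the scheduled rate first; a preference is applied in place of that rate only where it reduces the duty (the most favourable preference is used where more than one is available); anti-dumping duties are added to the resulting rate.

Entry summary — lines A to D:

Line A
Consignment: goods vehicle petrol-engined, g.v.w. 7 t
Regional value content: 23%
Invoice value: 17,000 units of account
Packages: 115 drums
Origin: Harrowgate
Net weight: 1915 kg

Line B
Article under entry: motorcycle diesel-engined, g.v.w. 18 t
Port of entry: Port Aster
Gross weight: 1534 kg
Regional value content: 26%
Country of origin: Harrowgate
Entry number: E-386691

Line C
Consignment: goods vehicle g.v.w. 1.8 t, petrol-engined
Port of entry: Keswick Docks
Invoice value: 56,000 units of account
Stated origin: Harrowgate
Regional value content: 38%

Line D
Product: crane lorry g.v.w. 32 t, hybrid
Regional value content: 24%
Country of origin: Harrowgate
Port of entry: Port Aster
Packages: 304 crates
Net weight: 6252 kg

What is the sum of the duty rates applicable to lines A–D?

Line A: goods vehicle → 13-3; petrol-engined → 13-3-1; g.v.w. 7 t → 13-3-1-2. Scheduled 5%. Harrowgate agreement on 13-3: RVC < 35%; anti-dumping (Harrowgate, 13-3-1): +31%; total 5% + 31% = 36%. → 36%.
Line B: motorcycle → 13-1; diesel-engined → 13-1-1; g.v.w. 18 t → 13-1-1-2. Scheduled 31%. quota on 13-1 open → in-quota 16%; Harrowgate agreement on 13-3: 13-1-1-2 not covered; anti-dumping (Harrowgate, 13-1-1-2): +30%; total 16% + 30% = 46%. → 46%.
Line C: goods vehicle → 13-3; petrol-engined → 13-3-1; g.v.w. 1.8 t → 13-3-1-1. Scheduled 9%. Harrowgate agreement on 13-3: RVC ≥ 35% → 11% available; preference 11% not lower than 9% → no reduction; anti-dumping (Harrowgate, 13-3-1): +31%; total 9% + 31% = 40%. → 40%.
Line D: crane lorry → 13-2; hybrid → 13-2-1; g.v.w. 32 t → 13-2-1-1. Scheduled 18%. Harrowgate agreement on 13-3: 13-2-1-1 not covered. → 18%.
Sum: 36% + 46% + 40% + 18% = 140%.

140%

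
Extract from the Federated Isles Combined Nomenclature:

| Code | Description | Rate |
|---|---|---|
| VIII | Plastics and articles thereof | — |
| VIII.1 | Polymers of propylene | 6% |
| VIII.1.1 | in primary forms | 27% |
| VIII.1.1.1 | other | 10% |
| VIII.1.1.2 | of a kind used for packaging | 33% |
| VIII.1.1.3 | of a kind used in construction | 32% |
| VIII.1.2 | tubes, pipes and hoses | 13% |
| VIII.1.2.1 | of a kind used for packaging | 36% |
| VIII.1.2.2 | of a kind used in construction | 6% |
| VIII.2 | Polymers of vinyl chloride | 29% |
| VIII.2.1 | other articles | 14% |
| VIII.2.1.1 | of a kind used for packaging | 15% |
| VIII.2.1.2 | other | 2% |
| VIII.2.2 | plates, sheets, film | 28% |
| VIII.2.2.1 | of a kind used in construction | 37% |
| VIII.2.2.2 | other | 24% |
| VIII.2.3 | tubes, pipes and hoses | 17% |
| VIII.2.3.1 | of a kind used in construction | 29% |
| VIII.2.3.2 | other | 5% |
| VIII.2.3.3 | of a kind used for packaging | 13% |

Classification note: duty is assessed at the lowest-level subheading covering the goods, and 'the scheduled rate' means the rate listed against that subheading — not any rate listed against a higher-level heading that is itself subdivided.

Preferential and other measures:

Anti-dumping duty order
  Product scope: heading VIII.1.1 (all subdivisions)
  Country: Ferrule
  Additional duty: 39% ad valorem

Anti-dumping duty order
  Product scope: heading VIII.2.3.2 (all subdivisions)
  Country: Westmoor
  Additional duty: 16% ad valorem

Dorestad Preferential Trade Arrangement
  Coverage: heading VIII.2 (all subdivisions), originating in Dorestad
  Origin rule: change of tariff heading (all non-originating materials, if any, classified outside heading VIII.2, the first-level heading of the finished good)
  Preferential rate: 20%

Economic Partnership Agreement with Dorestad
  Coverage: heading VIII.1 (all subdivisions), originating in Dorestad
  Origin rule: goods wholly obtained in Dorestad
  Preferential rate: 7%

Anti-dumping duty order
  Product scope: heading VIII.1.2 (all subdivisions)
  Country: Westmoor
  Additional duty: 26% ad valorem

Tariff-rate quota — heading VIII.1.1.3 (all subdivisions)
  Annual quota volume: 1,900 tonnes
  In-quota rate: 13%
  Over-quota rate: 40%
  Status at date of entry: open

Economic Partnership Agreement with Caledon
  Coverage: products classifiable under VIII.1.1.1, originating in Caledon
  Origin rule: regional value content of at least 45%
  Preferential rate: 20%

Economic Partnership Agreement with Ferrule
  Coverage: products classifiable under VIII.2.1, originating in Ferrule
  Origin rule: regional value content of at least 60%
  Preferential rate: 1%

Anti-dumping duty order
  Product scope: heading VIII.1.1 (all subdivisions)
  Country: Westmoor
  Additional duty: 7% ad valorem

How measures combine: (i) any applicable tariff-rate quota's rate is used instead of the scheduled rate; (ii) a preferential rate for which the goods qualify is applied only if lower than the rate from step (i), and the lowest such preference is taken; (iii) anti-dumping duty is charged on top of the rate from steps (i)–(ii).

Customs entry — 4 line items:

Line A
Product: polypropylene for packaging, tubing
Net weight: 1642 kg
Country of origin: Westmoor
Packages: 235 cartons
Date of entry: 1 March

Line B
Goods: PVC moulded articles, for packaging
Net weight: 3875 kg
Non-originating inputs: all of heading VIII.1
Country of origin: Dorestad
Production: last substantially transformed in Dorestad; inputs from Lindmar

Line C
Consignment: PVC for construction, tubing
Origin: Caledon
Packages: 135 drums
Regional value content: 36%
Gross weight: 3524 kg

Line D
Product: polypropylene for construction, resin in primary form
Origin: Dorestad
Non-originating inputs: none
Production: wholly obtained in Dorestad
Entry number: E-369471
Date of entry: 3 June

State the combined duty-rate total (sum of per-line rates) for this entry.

Line A: polypropylene → VIII.1; tubing → VIII.1.2; for packaging → VIII.1.2.1. Scheduled 36%. anti-dumping (Westmoor, VIII.1.2): +26%; total 36% + 26% = 62%. → 62%.
Line B: PVC → VIII.2; moulded articles → VIII.2.1; for packaging → VIII.2.1.1. Scheduled 15%. Dorestad agreement on VIII.2: CTH met → 20% available; Dorestad agreement on VIII.1: VIII.2.1.1 not covered; preference 20% not lower than 15% → no reduction. → 15%.
Line C: PVC → VIII.2; tubing → VIII.2.3; for construction → VIII.2.3.1. Scheduled 29%. Caledon agreement on VIII.1.1.1: VIII.2.3.1 not covered. → 29%.
Line D: polypropylene → VIII.1; resin in primary form → VIII.1.1; for construction → VIII.1.1.3. Scheduled 32%. quota on VIII.1.1.3 open → in-quota 13%; Dorestad agreement on VIII.2: VIII.1.1.3 not covered; Dorestad agreement on VIII.1: wholly obtained → 7% available; preferential 7%. → 7%.
Sum: 62% + 15% + 29% + 7% = 113%.

113%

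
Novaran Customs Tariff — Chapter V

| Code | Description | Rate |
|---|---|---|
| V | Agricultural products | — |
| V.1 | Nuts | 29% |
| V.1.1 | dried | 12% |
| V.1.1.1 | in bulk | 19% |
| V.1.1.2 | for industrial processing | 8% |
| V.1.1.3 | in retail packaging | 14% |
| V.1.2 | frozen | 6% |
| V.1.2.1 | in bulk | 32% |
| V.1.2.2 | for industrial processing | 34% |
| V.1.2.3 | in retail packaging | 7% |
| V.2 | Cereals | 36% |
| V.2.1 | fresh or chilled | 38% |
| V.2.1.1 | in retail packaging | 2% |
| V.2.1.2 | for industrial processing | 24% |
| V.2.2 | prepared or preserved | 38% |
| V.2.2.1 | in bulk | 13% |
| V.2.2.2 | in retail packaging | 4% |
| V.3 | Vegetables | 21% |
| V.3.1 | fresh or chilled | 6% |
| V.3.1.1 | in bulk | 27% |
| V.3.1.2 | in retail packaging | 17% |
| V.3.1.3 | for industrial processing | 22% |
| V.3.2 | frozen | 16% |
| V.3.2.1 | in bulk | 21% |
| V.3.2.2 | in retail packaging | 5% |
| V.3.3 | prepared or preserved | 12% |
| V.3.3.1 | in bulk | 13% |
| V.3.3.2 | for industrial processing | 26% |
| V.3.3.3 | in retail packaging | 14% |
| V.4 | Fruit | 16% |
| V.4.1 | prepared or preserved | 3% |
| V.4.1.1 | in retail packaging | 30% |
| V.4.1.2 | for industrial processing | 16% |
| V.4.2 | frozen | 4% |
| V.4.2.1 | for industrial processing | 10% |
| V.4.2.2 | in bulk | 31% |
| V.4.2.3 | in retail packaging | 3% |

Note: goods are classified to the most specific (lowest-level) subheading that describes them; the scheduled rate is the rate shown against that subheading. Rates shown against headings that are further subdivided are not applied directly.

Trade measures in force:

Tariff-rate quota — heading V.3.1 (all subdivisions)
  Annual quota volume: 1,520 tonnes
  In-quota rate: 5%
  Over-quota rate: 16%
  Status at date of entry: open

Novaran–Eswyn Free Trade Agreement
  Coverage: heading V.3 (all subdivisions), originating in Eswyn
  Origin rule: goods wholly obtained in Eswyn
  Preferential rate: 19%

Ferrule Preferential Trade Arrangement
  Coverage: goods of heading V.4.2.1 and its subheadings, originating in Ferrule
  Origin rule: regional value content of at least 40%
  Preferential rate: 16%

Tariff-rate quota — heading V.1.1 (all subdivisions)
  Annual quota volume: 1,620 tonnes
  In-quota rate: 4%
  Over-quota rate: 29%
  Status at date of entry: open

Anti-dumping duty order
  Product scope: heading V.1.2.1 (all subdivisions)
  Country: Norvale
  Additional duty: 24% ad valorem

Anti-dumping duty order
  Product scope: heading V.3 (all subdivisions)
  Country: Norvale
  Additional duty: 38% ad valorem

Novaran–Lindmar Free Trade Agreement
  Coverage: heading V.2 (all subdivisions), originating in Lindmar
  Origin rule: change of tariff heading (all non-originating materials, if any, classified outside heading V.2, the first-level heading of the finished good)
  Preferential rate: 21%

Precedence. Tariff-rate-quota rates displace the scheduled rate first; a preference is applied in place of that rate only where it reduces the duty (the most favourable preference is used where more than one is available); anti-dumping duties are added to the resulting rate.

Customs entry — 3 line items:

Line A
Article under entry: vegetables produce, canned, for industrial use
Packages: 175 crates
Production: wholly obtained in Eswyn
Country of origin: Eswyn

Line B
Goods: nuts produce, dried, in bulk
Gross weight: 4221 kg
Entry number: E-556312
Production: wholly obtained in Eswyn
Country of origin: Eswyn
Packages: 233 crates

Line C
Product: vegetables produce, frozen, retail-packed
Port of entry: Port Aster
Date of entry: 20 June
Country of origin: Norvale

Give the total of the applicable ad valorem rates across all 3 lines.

66%

Line A: vegetables → V.3; canned → V.3.3; for industrial use → V.3.3.2. Scheduled 26%. Eswyn agreement on V.3: wholly obtained → 19% available; preferential 19%. → 19%.
Line B: nuts → V.1; dried → V.1.1; in bulk → V.1.1.1. Scheduled 19%. quota on V.1.1 open → in-quota 4%; Eswyn agreement on V.3: V.1.1.1 not covered. → 4%.
Line C: vegetables → V.3; frozen → V.3.2; retail-packed → V.3.2.2. Scheduled 5%. anti-dumping (Norvale, V.3): +38%; total 5% + 38% = 43%. → 43%.
Sum: 19% + 4% + 43% = 66%.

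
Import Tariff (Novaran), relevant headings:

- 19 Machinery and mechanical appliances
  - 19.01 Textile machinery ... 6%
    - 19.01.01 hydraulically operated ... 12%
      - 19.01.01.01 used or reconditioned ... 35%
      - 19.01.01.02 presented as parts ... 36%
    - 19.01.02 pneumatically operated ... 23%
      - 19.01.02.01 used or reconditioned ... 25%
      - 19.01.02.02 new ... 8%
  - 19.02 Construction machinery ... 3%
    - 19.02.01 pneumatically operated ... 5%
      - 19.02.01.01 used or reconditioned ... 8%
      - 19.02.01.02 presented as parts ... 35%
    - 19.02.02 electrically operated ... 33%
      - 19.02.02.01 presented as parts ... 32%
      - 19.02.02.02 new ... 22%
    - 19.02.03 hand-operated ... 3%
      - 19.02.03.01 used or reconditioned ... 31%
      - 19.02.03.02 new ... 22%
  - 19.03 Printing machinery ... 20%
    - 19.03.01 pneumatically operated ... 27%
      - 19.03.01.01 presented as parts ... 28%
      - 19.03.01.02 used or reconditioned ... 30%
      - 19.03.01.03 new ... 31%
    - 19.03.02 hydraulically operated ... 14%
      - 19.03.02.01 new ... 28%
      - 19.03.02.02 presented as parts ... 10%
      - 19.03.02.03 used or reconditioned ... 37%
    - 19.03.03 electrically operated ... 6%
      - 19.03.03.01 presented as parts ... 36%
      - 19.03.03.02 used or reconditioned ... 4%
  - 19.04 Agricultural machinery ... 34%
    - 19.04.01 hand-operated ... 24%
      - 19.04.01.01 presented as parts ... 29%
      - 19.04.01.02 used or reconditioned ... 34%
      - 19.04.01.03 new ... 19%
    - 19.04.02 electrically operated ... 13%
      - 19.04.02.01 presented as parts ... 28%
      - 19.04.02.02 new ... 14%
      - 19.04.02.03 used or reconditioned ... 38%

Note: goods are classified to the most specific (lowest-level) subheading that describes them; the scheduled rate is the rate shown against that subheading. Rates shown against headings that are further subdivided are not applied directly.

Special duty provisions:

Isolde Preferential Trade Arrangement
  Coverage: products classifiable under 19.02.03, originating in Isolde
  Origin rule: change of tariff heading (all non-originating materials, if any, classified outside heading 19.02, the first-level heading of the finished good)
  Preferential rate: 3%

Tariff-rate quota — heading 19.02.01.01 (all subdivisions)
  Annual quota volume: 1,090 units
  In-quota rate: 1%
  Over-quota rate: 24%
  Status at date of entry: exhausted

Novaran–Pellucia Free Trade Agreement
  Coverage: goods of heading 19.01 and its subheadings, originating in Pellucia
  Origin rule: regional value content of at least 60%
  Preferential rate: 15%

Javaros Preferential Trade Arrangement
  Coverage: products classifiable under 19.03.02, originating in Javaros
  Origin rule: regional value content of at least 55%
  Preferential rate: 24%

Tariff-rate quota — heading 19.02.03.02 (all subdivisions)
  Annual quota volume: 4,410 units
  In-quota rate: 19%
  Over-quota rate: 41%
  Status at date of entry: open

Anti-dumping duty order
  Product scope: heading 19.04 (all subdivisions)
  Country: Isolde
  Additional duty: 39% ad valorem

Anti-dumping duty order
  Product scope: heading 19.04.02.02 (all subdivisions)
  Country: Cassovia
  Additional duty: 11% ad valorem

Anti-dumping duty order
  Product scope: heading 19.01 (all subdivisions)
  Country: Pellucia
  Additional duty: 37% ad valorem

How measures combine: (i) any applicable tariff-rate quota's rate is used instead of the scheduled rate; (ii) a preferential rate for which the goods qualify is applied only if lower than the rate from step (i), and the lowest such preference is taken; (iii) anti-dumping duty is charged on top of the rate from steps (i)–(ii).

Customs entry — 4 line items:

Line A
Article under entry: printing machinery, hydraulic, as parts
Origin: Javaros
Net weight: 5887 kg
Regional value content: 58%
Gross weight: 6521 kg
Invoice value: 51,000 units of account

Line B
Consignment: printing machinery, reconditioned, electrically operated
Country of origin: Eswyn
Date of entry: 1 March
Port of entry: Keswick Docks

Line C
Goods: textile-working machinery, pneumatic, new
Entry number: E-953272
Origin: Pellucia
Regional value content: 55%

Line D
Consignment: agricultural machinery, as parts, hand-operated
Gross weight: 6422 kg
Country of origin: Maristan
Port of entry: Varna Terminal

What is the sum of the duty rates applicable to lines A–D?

Line A: printing → 19.03; hydraulic → 19.03.02; as parts → 19.03.02.02. Scheduled 10%. Javaros agreement on 19.03.02: RVC ≥ 55% → 24% available; preference 24% not lower than 10% → no reduction. → 10%.
Line B: printing → 19.03; electrically operated → 19.03.03; reconditioned → 19.03.03.02. Scheduled 4%. No special measure applies. → 4%.
Line C: textile-working → 19.01; pneumatic → 19.01.02; new → 19.01.02.02. Scheduled 8%. Pellucia agreement on 19.01: RVC < 60%; anti-dumping (Pellucia, 19.01): +37%; total 8% + 37% = 45%. → 45%.
Line D: agricultural → 19.04; hand-operated → 19.04.01; as parts → 19.04.01.01. Scheduled 29%. No special measure applies. → 29%.
Sum: 10% + 4% + 45% + 29% = 88%.

88%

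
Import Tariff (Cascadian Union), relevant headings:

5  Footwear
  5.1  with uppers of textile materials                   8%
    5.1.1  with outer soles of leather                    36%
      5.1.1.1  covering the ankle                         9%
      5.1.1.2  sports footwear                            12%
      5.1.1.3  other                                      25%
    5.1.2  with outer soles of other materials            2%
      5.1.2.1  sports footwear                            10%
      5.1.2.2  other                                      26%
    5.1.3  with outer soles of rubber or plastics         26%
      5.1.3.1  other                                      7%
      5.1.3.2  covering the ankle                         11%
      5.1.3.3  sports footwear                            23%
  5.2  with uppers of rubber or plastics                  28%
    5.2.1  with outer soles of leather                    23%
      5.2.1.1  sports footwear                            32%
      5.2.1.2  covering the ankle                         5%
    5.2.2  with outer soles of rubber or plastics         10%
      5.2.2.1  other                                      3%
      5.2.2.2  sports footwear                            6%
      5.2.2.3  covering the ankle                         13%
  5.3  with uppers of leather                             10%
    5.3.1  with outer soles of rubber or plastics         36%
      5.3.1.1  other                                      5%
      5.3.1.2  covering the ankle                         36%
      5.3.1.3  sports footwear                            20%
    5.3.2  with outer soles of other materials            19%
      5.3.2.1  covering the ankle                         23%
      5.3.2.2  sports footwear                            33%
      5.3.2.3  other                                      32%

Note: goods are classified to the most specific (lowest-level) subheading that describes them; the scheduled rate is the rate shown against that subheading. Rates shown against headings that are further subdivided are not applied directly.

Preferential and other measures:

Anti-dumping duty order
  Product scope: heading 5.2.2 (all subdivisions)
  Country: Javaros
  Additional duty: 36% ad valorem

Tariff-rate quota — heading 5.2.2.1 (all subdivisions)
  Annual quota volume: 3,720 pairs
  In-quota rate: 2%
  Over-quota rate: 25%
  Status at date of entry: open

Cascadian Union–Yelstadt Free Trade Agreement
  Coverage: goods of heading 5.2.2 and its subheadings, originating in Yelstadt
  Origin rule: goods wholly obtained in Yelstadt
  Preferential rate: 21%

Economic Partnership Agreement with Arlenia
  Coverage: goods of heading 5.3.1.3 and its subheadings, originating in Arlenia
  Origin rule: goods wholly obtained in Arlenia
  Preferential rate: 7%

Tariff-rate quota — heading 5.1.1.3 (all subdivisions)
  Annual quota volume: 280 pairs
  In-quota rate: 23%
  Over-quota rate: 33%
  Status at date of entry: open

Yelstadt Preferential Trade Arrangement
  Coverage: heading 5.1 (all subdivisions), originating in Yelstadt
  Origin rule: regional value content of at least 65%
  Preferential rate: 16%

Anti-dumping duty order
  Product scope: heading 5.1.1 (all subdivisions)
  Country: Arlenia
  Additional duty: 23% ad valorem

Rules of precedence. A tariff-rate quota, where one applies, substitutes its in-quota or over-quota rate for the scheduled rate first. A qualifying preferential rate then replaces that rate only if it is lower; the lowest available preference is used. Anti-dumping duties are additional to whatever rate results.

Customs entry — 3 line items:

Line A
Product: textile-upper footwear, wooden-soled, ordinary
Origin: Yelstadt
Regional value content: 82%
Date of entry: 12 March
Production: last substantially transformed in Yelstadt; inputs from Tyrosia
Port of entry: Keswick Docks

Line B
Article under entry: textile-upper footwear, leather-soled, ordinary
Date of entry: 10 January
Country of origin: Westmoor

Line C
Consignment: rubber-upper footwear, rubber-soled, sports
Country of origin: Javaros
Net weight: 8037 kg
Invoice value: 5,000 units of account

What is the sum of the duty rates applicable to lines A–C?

Line A: textile-upper → 5.1; wooden-soled → 5.1.2; ordinary → 5.1.2.2. Scheduled 26%. Yelstadt agreement on 5.2.2: 5.1.2.2 not covered; Yelstadt agreement on 5.1: RVC ≥ 65% → 16% available; preferential 16%. → 16%.
Line B: textile-upper → 5.1; leather-soled → 5.1.1; ordinary → 5.1.1.3. Scheduled 25%. quota on 5.1.1.3 open → in-quota 23%. → 23%.
Line C: rubber-upper → 5.2; rubber-soled → 5.2.2; sports → 5.2.2.2. Scheduled 6%. anti-dumping (Javaros, 5.2.2): +36%; total 6% + 36% = 42%. → 42%.
Sum: 16% + 23% + 42% = 81%.

81%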